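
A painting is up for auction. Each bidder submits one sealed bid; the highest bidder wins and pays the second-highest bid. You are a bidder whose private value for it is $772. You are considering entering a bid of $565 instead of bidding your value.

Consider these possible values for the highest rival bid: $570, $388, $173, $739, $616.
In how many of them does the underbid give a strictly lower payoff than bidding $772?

3

The deviation hurts exactly when the highest competing bid lies strictly between $565 and $772 — underbidding then forfeits a profitable win.
$570: inside the interval → strictly worse (loss $202).
$388: below both → same outcome either way.
$173: below both → same outcome either way.
$739: inside the interval → strictly worse (loss $33).
$616: inside the interval → strictly worse (loss $156).
Count: 3.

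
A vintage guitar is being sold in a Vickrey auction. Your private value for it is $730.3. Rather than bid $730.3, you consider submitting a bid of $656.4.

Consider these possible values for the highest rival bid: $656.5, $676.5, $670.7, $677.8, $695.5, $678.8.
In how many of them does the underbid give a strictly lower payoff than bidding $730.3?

The deviation hurts exactly when the highest competing bid lies strictly between $656.4 and $730.3 — underbidding then forfeits a profitable win.
$656.5: inside the interval → strictly worse (loss $73.8).
$676.5: inside the interval → strictly worse (loss $53.8).
$670.7: inside the interval → strictly worse (loss $59.6).
$677.8: inside the interval → strictly worse (loss $52.5).
$695.5: inside the interval → strictly worse (loss $34.8).
$678.8: inside the interval → strictly worse (loss $51.5).
Count: 6.

6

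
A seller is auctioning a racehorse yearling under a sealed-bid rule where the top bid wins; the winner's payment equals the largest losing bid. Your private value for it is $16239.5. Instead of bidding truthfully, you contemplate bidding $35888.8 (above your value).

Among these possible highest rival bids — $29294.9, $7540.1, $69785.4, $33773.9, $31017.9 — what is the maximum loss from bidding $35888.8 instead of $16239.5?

$17534.4

$29294.9: truthful gives $0, deviation gives −$13055.4 → loss $13055.4.
$7540.1: same outcome either way → loss $0.
$69785.4: same outcome either way → loss $0.
$33773.9: truthful gives $0, deviation gives −$17534.4 → loss $17534.4.
$31017.9: truthful gives $0, deviation gives −$14778.4 → loss $14778.4.
Maximum loss: $17534.4.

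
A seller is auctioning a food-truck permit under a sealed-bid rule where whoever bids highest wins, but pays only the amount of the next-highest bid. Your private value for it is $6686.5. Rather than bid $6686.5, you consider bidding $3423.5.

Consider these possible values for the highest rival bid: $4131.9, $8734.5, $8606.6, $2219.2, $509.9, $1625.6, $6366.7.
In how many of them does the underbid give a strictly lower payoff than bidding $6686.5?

The deviation hurts exactly when the highest competing bid lies strictly between $3423.5 and $6686.5 — underbidding then forfeits a profitable win.
$4131.9: inside the interval → strictly worse (loss $2554.6).
$8734.5: above both → same outcome either way.
$8606.6: above both → same outcome either way.
$2219.2: below both → same outcome either way.
$509.9: below both → same outcome either way.
$1625.6: below both → same outcome either way.
$6366.7: inside the interval → strictly worse (loss $319.8).
Count: 2.

2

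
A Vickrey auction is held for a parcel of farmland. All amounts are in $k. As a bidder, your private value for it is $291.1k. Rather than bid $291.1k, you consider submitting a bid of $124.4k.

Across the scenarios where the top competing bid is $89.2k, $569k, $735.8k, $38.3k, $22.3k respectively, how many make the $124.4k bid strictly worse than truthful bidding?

0

The deviation hurts exactly when the highest competing bid lies strictly between $124.4k and $291.1k — underbidding then forfeits a profitable win.
$89.2k: below both → same outcome either way.
$569k: above both → same outcome either way.
$735.8k: above both → same outcome either way.
$38.3k: below both → same outcome either way.
$22.3k: below both → same outcome either way.
Count: 0.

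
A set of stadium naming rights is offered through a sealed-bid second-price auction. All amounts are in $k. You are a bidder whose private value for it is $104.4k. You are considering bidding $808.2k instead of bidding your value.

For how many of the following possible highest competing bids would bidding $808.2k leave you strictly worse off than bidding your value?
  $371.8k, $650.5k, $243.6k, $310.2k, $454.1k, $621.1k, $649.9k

The deviation hurts exactly when the highest competing bid lies strictly between $104.4k and $808.2k — overbidding then wins at a price above your value.
$371.8k: inside the interval → strictly worse (loss $267.4k).
$650.5k: inside the interval → strictly worse (loss $546.1k).
$243.6k: inside the interval → strictly worse (loss $139.2k).
$310.2k: inside the interval → strictly worse (loss $205.8k).
$454.1k: inside the interval → strictly worse (loss $349.7k).
$621.1k: inside the interval → strictly worse (loss $516.7k).
$649.9k: inside the interval → strictly worse (loss $545.5k).
Count: 7.

7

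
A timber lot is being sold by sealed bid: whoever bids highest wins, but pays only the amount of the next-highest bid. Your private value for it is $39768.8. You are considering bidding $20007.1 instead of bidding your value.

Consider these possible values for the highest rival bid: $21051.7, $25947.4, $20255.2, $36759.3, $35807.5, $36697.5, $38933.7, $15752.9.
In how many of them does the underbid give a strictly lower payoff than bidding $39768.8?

The deviation hurts exactly when the highest competing bid lies strictly between $20007.1 and $39768.8 — underbidding then forfeits a profitable win.
$21051.7: inside the interval → strictly worse (loss $18717.1).
$25947.4: inside the interval → strictly worse (loss $13821.4).
$20255.2: inside the interval → strictly worse (loss $19513.6).
$36759.3: inside the interval → strictly worse (loss $3009.5).
$35807.5: inside the interval → strictly worse (loss $3961.3).
$36697.5: inside the interval → strictly worse (loss $3071.3).
$38933.7: inside the interval → strictly worse (loss $835.1).
$15752.9: below both → same outcome either way.
Count: 7.

7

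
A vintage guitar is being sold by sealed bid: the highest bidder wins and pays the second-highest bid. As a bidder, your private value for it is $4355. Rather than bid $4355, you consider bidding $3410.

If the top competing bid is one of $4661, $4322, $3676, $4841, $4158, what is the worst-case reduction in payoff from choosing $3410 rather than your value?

$4661: same outcome either way → loss $0.
$4322: truthful gives $33, deviation gives $0 → loss $33.
$3676: truthful gives $679, deviation gives $0 → loss $679.
$4841: same outcome either way → loss $0.
$4158: truthful gives $197, deviation gives $0 → loss $197.
Maximum loss: $679.

$679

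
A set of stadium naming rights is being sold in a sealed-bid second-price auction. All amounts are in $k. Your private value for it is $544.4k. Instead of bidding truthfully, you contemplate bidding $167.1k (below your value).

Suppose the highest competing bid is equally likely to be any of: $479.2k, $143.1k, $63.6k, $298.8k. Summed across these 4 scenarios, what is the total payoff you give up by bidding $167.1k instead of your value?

$310.8k

The deviation costs you only when the competing bid falls strictly between $167.1k and $544.4k; elsewhere both bids give the same outcome.
$479.2k: truthful payoff $65.2k, deviation payoff $0k → loss $65.2k.
$143.1k: outcomes coincide → loss $0k.
$63.6k: outcomes coincide → loss $0k.
$298.8k: truthful payoff $245.6k, deviation payoff $0k → loss $245.6k.
Total loss = $65.2k + $245.6k = $310.8k.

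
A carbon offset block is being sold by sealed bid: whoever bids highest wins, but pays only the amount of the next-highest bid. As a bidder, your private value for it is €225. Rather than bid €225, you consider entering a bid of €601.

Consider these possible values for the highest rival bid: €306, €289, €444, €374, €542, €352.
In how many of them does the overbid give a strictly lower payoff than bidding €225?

The deviation hurts exactly when the highest competing bid lies strictly between €225 and €601 — overbidding then wins at a price above your value.
€306: inside the interval → strictly worse (loss €81).
€289: inside the interval → strictly worse (loss €64).
€444: inside the interval → strictly worse (loss €219).
€374: inside the interval → strictly worse (loss €149).
€542: inside the interval → strictly worse (loss €317).
€352: inside the interval → strictly worse (loss €127).
Count: 6.

6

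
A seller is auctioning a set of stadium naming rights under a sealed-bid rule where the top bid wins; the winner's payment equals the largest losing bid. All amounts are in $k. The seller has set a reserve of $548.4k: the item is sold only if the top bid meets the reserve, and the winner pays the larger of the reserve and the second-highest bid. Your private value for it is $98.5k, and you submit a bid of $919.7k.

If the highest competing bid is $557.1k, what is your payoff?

Your bid $919.7k is the highest and exceeds the reserve.
Price = max(second-highest bid, reserve) = max($557.1k, $548.4k) = $557.1k.
Payoff = $98.5k − $557.1k = −$458.6k.

−$458.6k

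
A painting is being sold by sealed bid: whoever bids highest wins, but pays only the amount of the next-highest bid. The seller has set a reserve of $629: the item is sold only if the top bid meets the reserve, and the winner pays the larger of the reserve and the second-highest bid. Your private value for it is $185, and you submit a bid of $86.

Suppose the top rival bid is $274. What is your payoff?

Your bid $86 is below the highest competing bid $274, so you lose. Payoff $0.

$0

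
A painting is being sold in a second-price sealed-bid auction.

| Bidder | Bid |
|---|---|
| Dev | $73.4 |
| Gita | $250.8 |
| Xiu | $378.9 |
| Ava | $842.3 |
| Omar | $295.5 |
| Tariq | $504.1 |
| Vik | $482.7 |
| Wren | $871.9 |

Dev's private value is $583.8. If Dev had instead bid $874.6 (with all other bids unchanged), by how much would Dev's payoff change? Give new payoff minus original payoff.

The highest bid among the other bidders is $871.9; Dev's bid doesn't change that.
Original bid $73.4: Dev is not highest (top rival bid is $871.9); payoff $0.
Alternative bid $874.6: Dev is highest, pays the top rival bid $871.9; payoff $583.8 − $871.9 = −$288.1.
Change in payoff = −$288.1 − ($0) = −$288.1.

−$288.1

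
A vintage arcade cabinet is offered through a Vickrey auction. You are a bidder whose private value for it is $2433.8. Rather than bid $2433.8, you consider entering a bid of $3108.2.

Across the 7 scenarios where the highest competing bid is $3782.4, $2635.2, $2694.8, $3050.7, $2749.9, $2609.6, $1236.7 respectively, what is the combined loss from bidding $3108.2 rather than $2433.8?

$1571.2

The deviation costs you only when the competing bid falls strictly between $2433.8 and $3108.2; elsewhere both bids give the same outcome.
$3782.4: outcomes coincide → loss $0.
$2635.2: truthful payoff $0, deviation payoff −$201.4 → loss $201.4.
$2694.8: truthful payoff $0, deviation payoff −$261 → loss $261.
$3050.7: truthful payoff $0, deviation payoff −$616.9 → loss $616.9.
$2749.9: truthful payoff $0, deviation payoff −$316.1 → loss $316.1.
$2609.6: truthful payoff $0, deviation payoff −$175.8 → loss $175.8.
$1236.7: outcomes coincide → loss $0.
Total loss = $201.4 + $261 + $616.9 + $316.1 + $175.8 = $1571.2.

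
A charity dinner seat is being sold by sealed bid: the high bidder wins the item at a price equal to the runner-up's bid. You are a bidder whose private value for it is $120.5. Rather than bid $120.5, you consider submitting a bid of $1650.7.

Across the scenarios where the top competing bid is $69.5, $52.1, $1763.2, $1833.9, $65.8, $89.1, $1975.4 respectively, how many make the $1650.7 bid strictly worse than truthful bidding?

0

The deviation hurts exactly when the highest competing bid lies strictly between $120.5 and $1650.7 — overbidding then wins at a price above your value.
$69.5: below both → same outcome either way.
$52.1: below both → same outcome either way.
$1763.2: above both → same outcome either way.
$1833.9: above both → same outcome either way.
$65.8: below both → same outcome either way.
$89.1: below both → same outcome either way.
$1975.4: above both → same outcome either way.
Count: 0.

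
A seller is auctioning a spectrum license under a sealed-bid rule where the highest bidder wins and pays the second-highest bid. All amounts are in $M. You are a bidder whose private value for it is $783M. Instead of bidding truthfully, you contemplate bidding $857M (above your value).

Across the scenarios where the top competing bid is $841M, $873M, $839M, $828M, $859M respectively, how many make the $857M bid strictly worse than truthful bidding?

3

The deviation hurts exactly when the highest competing bid lies strictly between $783M and $857M — overbidding then wins at a price above your value.
$841M: inside the interval → strictly worse (loss $58M).
$873M: above both → same outcome either way.
$839M: inside the interval → strictly worse (loss $56M).
$828M: inside the interval → strictly worse (loss $45M).
$859M: above both → same outcome either way.
Count: 3.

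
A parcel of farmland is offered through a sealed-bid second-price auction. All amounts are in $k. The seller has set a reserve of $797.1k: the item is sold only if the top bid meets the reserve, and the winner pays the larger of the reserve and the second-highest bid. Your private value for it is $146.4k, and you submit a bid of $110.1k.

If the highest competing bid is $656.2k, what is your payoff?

Your bid $110.1k is below the highest competing bid $656.2k, so you lose. Payoff $0k.

$0k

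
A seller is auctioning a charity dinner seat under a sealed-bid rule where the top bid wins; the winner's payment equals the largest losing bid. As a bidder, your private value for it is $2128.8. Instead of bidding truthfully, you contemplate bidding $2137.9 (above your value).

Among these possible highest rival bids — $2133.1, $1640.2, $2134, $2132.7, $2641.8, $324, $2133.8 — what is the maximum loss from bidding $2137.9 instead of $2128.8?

$2133.1: truthful gives $0, deviation gives −$4.3 → loss $4.3.
$1640.2: same outcome either way → loss $0.
$2134: truthful gives $0, deviation gives −$5.2 → loss $5.2.
$2132.7: truthful gives $0, deviation gives −$3.9 → loss $3.9.
$2641.8: same outcome either way → loss $0.
$324: same outcome either way → loss $0.
$2133.8: truthful gives $0, deviation gives −$5 → loss $5.
Maximum loss: $5.2.

$5.2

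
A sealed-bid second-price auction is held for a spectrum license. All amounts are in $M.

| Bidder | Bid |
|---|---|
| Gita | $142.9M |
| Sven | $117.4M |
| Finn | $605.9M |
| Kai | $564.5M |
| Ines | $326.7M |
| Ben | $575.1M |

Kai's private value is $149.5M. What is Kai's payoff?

Highest bid: Finn at $605.9M, so Finn wins.
Second-highest bid: Ben at $575.1M — that is the price the winner pays.
Kai did not win, so Kai pays nothing and receives nothing: payoff $0M.

$0M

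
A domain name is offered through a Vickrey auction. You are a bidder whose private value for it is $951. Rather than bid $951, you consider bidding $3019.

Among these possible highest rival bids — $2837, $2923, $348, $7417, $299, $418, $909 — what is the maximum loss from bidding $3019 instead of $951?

$1972

$2837: truthful gives $0, deviation gives −$1886 → loss $1886.
$2923: truthful gives $0, deviation gives −$1972 → loss $1972.
$348: same outcome either way → loss $0.
$7417: same outcome either way → loss $0.
$299: same outcome either way → loss $0.
$418: same outcome either way → loss $0.
$909: same outcome either way → loss $0.
Maximum loss: $1972.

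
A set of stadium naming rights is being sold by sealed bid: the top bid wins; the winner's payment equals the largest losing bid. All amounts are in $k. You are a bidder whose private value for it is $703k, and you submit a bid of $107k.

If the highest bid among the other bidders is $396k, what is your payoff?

$0k

Your bid $107k is below the highest competing bid $396k, so you lose.
A losing bidder pays nothing and receives nothing: payoff = $0k.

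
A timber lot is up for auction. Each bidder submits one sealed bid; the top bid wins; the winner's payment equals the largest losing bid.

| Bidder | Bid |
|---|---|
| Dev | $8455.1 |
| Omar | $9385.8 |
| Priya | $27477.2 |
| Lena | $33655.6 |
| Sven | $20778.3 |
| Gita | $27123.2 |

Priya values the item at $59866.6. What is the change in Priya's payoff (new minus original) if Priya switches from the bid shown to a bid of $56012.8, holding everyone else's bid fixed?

$26211

The highest bid among the other bidders is $33655.6; Priya's bid doesn't change that.
Original bid $27477.2: Priya is not highest (top rival bid is $33655.6); payoff $0.
Alternative bid $56012.8: Priya is highest, pays the top rival bid $33655.6; payoff $59866.6 − $33655.6 = $26211.
Change in payoff = $26211 − ($0) = $26211.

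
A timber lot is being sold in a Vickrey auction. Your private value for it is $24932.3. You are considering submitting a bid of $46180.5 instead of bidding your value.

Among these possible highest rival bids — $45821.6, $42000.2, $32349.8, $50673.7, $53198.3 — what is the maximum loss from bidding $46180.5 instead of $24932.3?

$20889.3

$45821.6: truthful gives $0, deviation gives −$20889.3 → loss $20889.3.
$42000.2: truthful gives $0, deviation gives −$17067.9 → loss $17067.9.
$32349.8: truthful gives $0, deviation gives −$7417.5 → loss $7417.5.
$50673.7: same outcome either way → loss $0.
$53198.3: same outcome either way → loss $0.
Maximum loss: $20889.3.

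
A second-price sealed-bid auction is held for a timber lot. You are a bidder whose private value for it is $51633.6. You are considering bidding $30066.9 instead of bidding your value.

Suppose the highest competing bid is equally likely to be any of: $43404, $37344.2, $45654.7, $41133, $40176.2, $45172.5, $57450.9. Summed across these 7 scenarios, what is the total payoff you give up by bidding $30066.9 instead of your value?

$56917

The deviation costs you only when the competing bid falls strictly between $30066.9 and $51633.6; elsewhere both bids give the same outcome.
$43404: truthful payoff $8229.6, deviation payoff $0 → loss $8229.6.
$37344.2: truthful payoff $14289.4, deviation payoff $0 → loss $14289.4.
$45654.7: truthful payoff $5978.9, deviation payoff $0 → loss $5978.9.
$41133: truthful payoff $10500.6, deviation payoff $0 → loss $10500.6.
$40176.2: truthful payoff $11457.4, deviation payoff $0 → loss $11457.4.
$45172.5: truthful payoff $6461.1, deviation payoff $0 → loss $6461.1.
$57450.9: outcomes coincide → loss $0.
Total loss = $8229.6 + $14289.4 + $5978.9 + $10500.6 + $11457.4 + $6461.1 = $56917.
Because the price is fixed by the runner-up's bid, deviating from your value can only change a good outcome into a bad one — never the reverse.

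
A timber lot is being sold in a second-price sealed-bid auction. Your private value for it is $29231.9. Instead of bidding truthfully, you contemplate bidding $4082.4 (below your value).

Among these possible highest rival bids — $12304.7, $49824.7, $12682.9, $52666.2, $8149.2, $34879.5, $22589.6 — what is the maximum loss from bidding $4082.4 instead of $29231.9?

$21082.7

$12304.7: truthful gives $16927.2, deviation gives $0 → loss $16927.2.
$49824.7: same outcome either way → loss $0.
$12682.9: truthful gives $16549, deviation gives $0 → loss $16549.
$52666.2: same outcome either way → loss $0.
$8149.2: truthful gives $21082.7, deviation gives $0 → loss $21082.7.
$34879.5: same outcome either way → loss $0.
$22589.6: truthful gives $6642.3, deviation gives $0 → loss $6642.3.
Maximum loss: $21082.7.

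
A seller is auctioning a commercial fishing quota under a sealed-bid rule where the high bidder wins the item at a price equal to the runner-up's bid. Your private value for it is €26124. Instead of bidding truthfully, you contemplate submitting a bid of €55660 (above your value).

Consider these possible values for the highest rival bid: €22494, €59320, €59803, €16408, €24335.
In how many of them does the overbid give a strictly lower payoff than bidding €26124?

The deviation hurts exactly when the highest competing bid lies strictly between €26124 and €55660 — overbidding then wins at a price above your value.
€22494: below both → same outcome either way.
€59320: above both → same outcome either way.
€59803: above both → same outcome either way.
€16408: below both → same outcome either way.
€24335: below both → same outcome either way.
Count: 0.

0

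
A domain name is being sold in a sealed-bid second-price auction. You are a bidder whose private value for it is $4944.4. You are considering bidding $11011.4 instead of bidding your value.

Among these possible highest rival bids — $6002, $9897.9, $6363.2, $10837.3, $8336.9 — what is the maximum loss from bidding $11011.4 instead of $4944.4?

$5892.9

$6002: truthful gives $0, deviation gives −$1057.6 → loss $1057.6.
$9897.9: truthful gives $0, deviation gives −$4953.5 → loss $4953.5.
$6363.2: truthful gives $0, deviation gives −$1418.8 → loss $1418.8.
$10837.3: truthful gives $0, deviation gives −$5892.9 → loss $5892.9.
$8336.9: truthful gives $0, deviation gives −$3392.5 → loss $3392.5.
Maximum loss: $5892.9.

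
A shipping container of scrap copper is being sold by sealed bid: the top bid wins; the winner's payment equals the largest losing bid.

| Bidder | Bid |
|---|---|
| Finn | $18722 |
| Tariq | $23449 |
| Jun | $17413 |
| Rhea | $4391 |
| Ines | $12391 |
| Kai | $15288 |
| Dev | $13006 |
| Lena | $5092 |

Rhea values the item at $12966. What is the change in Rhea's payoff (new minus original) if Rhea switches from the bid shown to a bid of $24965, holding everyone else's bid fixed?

The highest bid among the other bidders is $23449; Rhea's bid doesn't change that.
Original bid $4391: Rhea is not highest (top rival bid is $23449); payoff $0.
Alternative bid $24965: Rhea is highest, pays the top rival bid $23449; payoff $12966 − $23449 = −$10483.
Change in payoff = −$10483 − ($0) = −$10483.

−$10483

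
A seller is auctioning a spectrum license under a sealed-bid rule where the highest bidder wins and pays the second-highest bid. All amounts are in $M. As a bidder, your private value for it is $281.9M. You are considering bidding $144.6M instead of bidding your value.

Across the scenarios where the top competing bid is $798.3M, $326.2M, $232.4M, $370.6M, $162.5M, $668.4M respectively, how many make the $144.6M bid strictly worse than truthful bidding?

2

The deviation hurts exactly when the highest competing bid lies strictly between $144.6M and $281.9M — underbidding then forfeits a profitable win.
$798.3M: above both → same outcome either way.
$326.2M: above both → same outcome either way.
$232.4M: inside the interval → strictly worse (loss $49.5M).
$370.6M: above both → same outcome either way.
$162.5M: inside the interval → strictly worse (loss $119.4M).
$668.4M: above both → same outcome either way.
Count: 2.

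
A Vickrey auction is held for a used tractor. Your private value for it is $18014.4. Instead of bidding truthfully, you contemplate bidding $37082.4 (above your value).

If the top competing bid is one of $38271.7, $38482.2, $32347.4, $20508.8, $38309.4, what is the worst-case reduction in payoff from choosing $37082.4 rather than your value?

$14333

$38271.7: same outcome either way → loss $0.
$38482.2: same outcome either way → loss $0.
$32347.4: truthful gives $0, deviation gives −$14333 → loss $14333.
$20508.8: truthful gives $0, deviation gives −$2494.4 → loss $2494.4.
$38309.4: same outcome either way → loss $0.
Maximum loss: $14333.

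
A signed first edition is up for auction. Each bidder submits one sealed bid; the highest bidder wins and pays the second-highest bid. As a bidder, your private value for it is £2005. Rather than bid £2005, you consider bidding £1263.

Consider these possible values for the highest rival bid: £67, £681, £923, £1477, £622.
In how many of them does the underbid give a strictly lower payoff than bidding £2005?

1

The deviation hurts exactly when the highest competing bid lies strictly between £1263 and £2005 — underbidding then forfeits a profitable win.
£67: below both → same outcome either way.
£681: below both → same outcome either way.
£923: below both → same outcome either way.
£1477: inside the interval → strictly worse (loss £528).
£622: below both → same outcome either way.
Count: 1.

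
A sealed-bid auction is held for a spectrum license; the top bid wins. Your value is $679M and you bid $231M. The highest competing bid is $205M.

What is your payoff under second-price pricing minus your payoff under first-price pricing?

$26M

You have the highest bid, so you win under either rule.
Second-price: pay $205M → payoff $474M.
First-price: pay your own bid $231M → payoff $448M.
Difference = $474M − ($448M) = $26M.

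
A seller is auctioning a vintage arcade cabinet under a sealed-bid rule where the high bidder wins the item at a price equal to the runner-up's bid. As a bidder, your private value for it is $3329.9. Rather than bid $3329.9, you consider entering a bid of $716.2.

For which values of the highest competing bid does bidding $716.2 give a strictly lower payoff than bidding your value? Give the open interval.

($716.2, $3329.9)

If the competing bid is below $716.2, both bids win at the same price — no difference.
If it is above $3329.9, both bids lose — no difference.
If it lies strictly between $716.2 and $3329.9, bidding your value wins at a price below your value (positive payoff) while bidding $716.2 loses (payoff 0).
So the deviation strictly hurts on the open interval ($716.2, $3329.9).
Truthful bidding weakly dominates here: raising your bid can only win items priced above your value, and lowering it can only forfeit items priced below.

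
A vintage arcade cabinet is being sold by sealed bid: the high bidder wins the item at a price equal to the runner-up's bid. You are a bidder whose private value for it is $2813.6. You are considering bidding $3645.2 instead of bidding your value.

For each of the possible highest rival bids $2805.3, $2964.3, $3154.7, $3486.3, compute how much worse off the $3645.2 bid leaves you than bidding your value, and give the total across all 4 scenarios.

The deviation costs you only when the competing bid falls strictly between $2813.6 and $3645.2; elsewhere both bids give the same outcome.
$2805.3: outcomes coincide → loss $0.
$2964.3: truthful payoff $0, deviation payoff −$150.7 → loss $150.7.
$3154.7: truthful payoff $0, deviation payoff −$341.1 → loss $341.1.
$3486.3: truthful payoff $0, deviation payoff −$672.7 → loss $672.7.
Total loss = $150.7 + $341.1 + $672.7 = $1164.5.

$1164.5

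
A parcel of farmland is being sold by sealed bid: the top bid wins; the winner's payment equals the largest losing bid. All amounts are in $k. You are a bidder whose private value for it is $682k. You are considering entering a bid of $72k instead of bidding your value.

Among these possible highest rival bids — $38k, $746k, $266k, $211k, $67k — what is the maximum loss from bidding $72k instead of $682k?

$471k

$38k: same outcome either way → loss $0k.
$746k: same outcome either way → loss $0k.
$266k: truthful gives $416k, deviation gives $0k → loss $416k.
$211k: truthful gives $471k, deviation gives $0k → loss $471k.
$67k: same outcome either way → loss $0k.
Maximum loss: $471k.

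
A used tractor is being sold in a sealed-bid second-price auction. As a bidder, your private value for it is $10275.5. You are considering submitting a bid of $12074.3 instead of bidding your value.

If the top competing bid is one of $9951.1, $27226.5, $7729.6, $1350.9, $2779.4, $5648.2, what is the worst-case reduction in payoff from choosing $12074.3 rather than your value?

$9951.1: same outcome either way → loss $0.
$27226.5: same outcome either way → loss $0.
$7729.6: same outcome either way → loss $0.
$1350.9: same outcome either way → loss $0.
$2779.4: same outcome either way → loss $0.
$5648.2: same outcome either way → loss $0.
Maximum loss: $0.

$0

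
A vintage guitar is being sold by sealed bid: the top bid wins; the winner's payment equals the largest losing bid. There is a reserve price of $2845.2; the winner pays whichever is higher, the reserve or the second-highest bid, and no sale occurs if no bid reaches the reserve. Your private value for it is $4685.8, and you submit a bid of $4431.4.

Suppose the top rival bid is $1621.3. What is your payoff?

Your bid $4431.4 is the highest and exceeds the reserve.
Price = max(second-highest bid, reserve) = max($1621.3, $2845.2) = $2845.2.
Payoff = $4685.8 − $2845.2 = $1840.6.

$1840.6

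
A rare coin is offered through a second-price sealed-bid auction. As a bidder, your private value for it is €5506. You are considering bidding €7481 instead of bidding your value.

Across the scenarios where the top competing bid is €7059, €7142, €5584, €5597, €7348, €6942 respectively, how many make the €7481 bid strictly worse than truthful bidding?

6

The deviation hurts exactly when the highest competing bid lies strictly between €5506 and €7481 — overbidding then wins at a price above your value.
€7059: inside the interval → strictly worse (loss €1553).
€7142: inside the interval → strictly worse (loss €1636).
€5584: inside the interval → strictly worse (loss €78).
€5597: inside the interval → strictly worse (loss €91).
€7348: inside the interval → strictly worse (loss €1842).
€6942: inside the interval → strictly worse (loss €1436).
Count: 6.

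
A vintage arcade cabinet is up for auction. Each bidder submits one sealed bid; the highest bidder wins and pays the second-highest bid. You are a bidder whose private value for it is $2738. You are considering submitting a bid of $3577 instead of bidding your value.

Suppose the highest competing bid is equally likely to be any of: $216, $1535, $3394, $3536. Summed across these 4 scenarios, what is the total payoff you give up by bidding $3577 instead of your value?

$1454

The deviation costs you only when the competing bid falls strictly between $2738 and $3577; elsewhere both bids give the same outcome.
$216: outcomes coincide → loss $0.
$1535: outcomes coincide → loss $0.
$3394: truthful payoff $0, deviation payoff −$656 → loss $656.
$3536: truthful payoff $0, deviation payoff −$798 → loss $798.
Total loss = $656 + $798 = $1454.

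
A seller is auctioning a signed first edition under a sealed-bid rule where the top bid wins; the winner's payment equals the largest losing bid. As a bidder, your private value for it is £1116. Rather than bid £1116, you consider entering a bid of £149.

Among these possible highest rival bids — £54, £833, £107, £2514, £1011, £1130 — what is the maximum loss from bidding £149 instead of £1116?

£283

£54: same outcome either way → loss £0.
£833: truthful gives £283, deviation gives £0 → loss £283.
£107: same outcome either way → loss £0.
£2514: same outcome either way → loss £0.
£1011: truthful gives £105, deviation gives £0 → loss £105.
£1130: same outcome either way → loss £0.
Maximum loss: £283.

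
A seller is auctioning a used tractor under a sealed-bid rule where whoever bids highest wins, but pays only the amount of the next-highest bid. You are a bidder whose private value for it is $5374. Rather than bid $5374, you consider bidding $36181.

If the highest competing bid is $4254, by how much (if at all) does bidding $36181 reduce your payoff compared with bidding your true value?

$0

Bidding your value $5374: you win (since $5374 > $4254) and pay $4254. Payoff $1120.
Bidding $36181: you win and pay $4254. Payoff $5374 − $4254 = $1120.
Difference = $1120 − $1120 = $0; both bids lead to the same outcome because the competing bid is below both your value and your alternative bid.
In a second-price auction your bid sets only whether you win, not what you pay, so bidding your true value is weakly dominant.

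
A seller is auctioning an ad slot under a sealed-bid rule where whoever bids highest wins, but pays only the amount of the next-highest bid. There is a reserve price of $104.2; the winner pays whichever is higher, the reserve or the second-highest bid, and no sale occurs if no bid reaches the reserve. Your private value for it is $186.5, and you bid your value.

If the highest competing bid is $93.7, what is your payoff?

$82.3

Your bid $186.5 is the highest and exceeds the reserve.
Price = max(second-highest bid, reserve) = max($93.7, $104.2) = $104.2.
Payoff = $186.5 − $104.2 = $82.3.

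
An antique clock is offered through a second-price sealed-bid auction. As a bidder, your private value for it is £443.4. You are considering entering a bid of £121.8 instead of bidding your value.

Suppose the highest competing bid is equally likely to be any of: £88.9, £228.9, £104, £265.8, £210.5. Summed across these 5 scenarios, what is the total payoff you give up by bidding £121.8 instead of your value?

The deviation costs you only when the competing bid falls strictly between £121.8 and £443.4; elsewhere both bids give the same outcome.
£88.9: outcomes coincide → loss £0.
£228.9: truthful payoff £214.5, deviation payoff £0 → loss £214.5.
£104: outcomes coincide → loss £0.
£265.8: truthful payoff £177.6, deviation payoff £0 → loss £177.6.
£210.5: truthful payoff £232.9, deviation payoff £0 → loss £232.9.
Total loss = £214.5 + £177.6 + £232.9 = £625.

£625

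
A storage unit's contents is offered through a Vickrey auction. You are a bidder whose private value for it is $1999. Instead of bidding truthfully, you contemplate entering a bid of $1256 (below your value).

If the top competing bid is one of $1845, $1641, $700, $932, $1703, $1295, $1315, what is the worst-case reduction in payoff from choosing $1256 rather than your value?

$1845: truthful gives $154, deviation gives $0 → loss $154.
$1641: truthful gives $358, deviation gives $0 → loss $358.
$700: same outcome either way → loss $0.
$932: same outcome either way → loss $0.
$1703: truthful gives $296, deviation gives $0 → loss $296.
$1295: truthful gives $704, deviation gives $0 → loss $704.
$1315: truthful gives $684, deviation gives $0 → loss $684.
Maximum loss: $704.

$704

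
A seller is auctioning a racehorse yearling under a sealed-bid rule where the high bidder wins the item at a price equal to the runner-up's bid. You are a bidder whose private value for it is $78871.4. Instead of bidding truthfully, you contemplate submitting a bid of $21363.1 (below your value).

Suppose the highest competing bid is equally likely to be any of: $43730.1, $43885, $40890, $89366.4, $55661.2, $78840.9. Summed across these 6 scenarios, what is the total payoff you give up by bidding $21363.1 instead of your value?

$131349.8

The deviation costs you only when the competing bid falls strictly between $21363.1 and $78871.4; elsewhere both bids give the same outcome.
$43730.1: truthful payoff $35141.3, deviation payoff $0 → loss $35141.3.
$43885: truthful payoff $34986.4, deviation payoff $0 → loss $34986.4.
$40890: truthful payoff $37981.4, deviation payoff $0 → loss $37981.4.
$89366.4: outcomes coincide → loss $0.
$55661.2: truthful payoff $23210.2, deviation payoff $0 → loss $23210.2.
$78840.9: truthful payoff $30.5, deviation payoff $0 → loss $30.5.
Total loss = $35141.3 + $34986.4 + $37981.4 + $23210.2 + $30.5 = $131349.8.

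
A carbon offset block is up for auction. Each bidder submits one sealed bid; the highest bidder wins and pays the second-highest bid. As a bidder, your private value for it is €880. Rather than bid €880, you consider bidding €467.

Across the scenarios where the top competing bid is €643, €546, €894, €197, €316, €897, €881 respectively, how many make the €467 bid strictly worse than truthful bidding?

The deviation hurts exactly when the highest competing bid lies strictly between €467 and €880 — underbidding then forfeits a profitable win.
€643: inside the interval → strictly worse (loss €237).
€546: inside the interval → strictly worse (loss €334).
€894: above both → same outcome either way.
€197: below both → same outcome either way.
€316: below both → same outcome either way.
€897: above both → same outcome either way.
€881: above both → same outcome either way.
Count: 2.

2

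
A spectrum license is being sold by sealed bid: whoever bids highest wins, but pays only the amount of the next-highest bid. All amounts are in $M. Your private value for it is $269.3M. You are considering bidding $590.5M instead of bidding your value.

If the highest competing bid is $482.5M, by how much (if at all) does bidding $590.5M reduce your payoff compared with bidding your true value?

$213.2M

Bidding your value $269.3M: you lose (since $269.3M < $482.5M). Payoff $0M.
Bidding $590.5M: you win and pay $482.5M. Payoff $269.3M − $482.5M = −$213.2M.
The competing bid $482.5M lies between your value and your inflated bid, so overbidding wins an item priced above your value.
Loss from deviating = $0M − (−$213.2M) = $213.2M.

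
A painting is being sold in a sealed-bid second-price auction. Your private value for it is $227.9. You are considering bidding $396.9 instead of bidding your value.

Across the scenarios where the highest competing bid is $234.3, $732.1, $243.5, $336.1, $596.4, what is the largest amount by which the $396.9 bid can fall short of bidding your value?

$234.3: truthful gives $0, deviation gives −$6.4 → loss $6.4.
$732.1: same outcome either way → loss $0.
$243.5: truthful gives $0, deviation gives −$15.6 → loss $15.6.
$336.1: truthful gives $0, deviation gives −$108.2 → loss $108.2.
$596.4: same outcome either way → loss $0.
Maximum loss: $108.2.

$108.2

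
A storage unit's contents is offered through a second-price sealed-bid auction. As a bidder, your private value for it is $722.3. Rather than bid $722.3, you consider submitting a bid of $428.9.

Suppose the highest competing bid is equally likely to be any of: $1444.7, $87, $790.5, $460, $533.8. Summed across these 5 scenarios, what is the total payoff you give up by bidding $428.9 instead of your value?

The deviation costs you only when the competing bid falls strictly between $428.9 and $722.3; elsewhere both bids give the same outcome.
$1444.7: outcomes coincide → loss $0.
$87: outcomes coincide → loss $0.
$790.5: outcomes coincide → loss $0.
$460: truthful payoff $262.3, deviation payoff $0 → loss $262.3.
$533.8: truthful payoff $188.5, deviation payoff $0 → loss $188.5.
Total loss = $262.3 + $188.5 = $450.8.

$450.8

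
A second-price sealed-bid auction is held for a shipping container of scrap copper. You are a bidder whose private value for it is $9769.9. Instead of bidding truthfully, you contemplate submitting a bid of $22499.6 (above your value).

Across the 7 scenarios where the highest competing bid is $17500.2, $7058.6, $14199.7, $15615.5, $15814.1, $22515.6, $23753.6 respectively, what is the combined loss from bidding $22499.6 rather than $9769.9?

$24049.9

The deviation costs you only when the competing bid falls strictly between $9769.9 and $22499.6; elsewhere both bids give the same outcome.
$17500.2: truthful payoff $0, deviation payoff −$7730.3 → loss $7730.3.
$7058.6: outcomes coincide → loss $0.
$14199.7: truthful payoff $0, deviation payoff −$4429.8 → loss $4429.8.
$15615.5: truthful payoff $0, deviation payoff −$5845.6 → loss $5845.6.
$15814.1: truthful payoff $0, deviation payoff −$6044.2 → loss $6044.2.
$22515.6: outcomes coincide → loss $0.
$23753.6: outcomes coincide → loss $0.
Total loss = $7730.3 + $4429.8 + $5845.6 + $6044.2 = $24049.9.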